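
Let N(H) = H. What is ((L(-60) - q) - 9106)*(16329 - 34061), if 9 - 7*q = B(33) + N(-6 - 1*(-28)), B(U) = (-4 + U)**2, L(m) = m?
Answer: 160368208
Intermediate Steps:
q = -122 (q = 9/7 - ((-4 + 33)**2 + (-6 - 1*(-28)))/7 = 9/7 - (29**2 + (-6 + 28))/7 = 9/7 - (841 + 22)/7 = 9/7 - 1/7*863 = 9/7 - 863/7 = -122)
((L(-60) - q) - 9106)*(16329 - 34061) = ((-60 - 1*(-122)) - 9106)*(16329 - 34061) = ((-60 + 122) - 9106)*(-17732) = (62 - 9106)*(-17732) = -9044*(-17732) = 160368208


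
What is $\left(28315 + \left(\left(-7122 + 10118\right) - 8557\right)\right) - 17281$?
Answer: $5473$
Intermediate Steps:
$\left(28315 + \left(\left(-7122 + 10118\right) - 8557\right)\right) - 17281 = \left(28315 + \left(2996 - 8557\right)\right) - 17281 = \left(28315 - 5561\right) - 17281 = 22754 - 17281 = 5473$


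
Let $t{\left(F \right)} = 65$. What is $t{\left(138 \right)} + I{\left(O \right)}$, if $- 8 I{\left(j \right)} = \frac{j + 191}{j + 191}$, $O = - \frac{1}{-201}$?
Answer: $\frac{519}{8} \approx 64.875$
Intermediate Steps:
$O = \frac{1}{201}$ ($O = \left(-1\right) \left(- \frac{1}{201}\right) = \frac{1}{201} \approx 0.0049751$)
$I{\left(j \right)} = - \frac{1}{8}$ ($I{\left(j \right)} = - \frac{\left(j + 191\right) \frac{1}{j + 191}}{8} = - \frac{\left(191 + j\right) \frac{1}{191 + j}}{8} = \left(- \frac{1}{8}\right) 1 = - \frac{1}{8}$)
$t{\left(138 \right)} + I{\left(O \right)} = 65 - \frac{1}{8} = \frac{519}{8}$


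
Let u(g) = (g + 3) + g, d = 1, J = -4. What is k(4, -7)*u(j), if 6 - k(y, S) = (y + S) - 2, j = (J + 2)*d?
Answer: -11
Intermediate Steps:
j = -2 (j = (-4 + 2)*1 = -2*1 = -2)
u(g) = 3 + 2*g (u(g) = (3 + g) + g = 3 + 2*g)
k(y, S) = 8 - S - y (k(y, S) = 6 - ((y + S) - 2) = 6 - ((S + y) - 2) = 6 - (-2 + S + y) = 6 + (2 - S - y) = 8 - S - y)
k(4, -7)*u(j) = (8 - 1*(-7) - 1*4)*(3 + 2*(-2)) = (8 + 7 - 4)*(3 - 4) = 11*(-1) = -11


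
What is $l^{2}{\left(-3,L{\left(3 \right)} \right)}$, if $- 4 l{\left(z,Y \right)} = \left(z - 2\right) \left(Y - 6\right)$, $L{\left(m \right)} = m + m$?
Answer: $0$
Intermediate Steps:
$L{\left(m \right)} = 2 m$
$l{\left(z,Y \right)} = - \frac{\left(-6 + Y\right) \left(-2 + z\right)}{4}$ ($l{\left(z,Y \right)} = - \frac{\left(z - 2\right) \left(Y - 6\right)}{4} = - \frac{\left(-2 + z\right) \left(-6 + Y\right)}{4} = - \frac{\left(-6 + Y\right) \left(-2 + z\right)}{4}$)
$l^{2}{\left(-3,L{\left(3 \right)} \right)} = \left(-3 + \frac{2 \cdot 3}{2} + \frac{3}{2} \left(-3\right) - \frac{1}{4} \cdot 2 \cdot 3 \left(-3\right)\right)^{2} = \left(-3 + \frac{1}{2} \cdot 6 - \frac{9}{2} - \frac{3}{2} \left(-3\right)\right)^{2} = \left(-3 + 3 - \frac{9}{2} + \frac{9}{2}\right)^{2} = 0^{2} = 0$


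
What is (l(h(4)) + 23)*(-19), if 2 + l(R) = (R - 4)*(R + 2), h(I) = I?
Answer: -399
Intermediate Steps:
l(R) = -2 + (-4 + R)*(2 + R) (l(R) = -2 + (R - 4)*(R + 2) = -2 + (-4 + R)*(2 + R))
(l(h(4)) + 23)*(-19) = ((-10 + 4² - 2*4) + 23)*(-19) = ((-10 + 16 - 8) + 23)*(-19) = (-2 + 23)*(-19) = 21*(-19) = -399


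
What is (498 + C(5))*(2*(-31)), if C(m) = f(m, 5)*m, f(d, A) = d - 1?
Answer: -32116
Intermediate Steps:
f(d, A) = -1 + d
C(m) = m*(-1 + m) (C(m) = (-1 + m)*m = m*(-1 + m))
(498 + C(5))*(2*(-31)) = (498 + 5*(-1 + 5))*(2*(-31)) = (498 + 5*4)*(-62) = (498 + 20)*(-62) = 518*(-62) = -32116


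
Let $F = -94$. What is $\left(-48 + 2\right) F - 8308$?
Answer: $-3984$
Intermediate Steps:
$\left(-48 + 2\right) F - 8308 = \left(-48 + 2\right) \left(-94\right) - 8308 = \left(-46\right) \left(-94\right) - 8308 = 4324 - 8308 = -3984$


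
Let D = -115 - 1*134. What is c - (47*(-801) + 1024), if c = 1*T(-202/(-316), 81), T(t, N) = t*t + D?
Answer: 908050737/24964 ≈ 36374.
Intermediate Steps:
D = -249 (D = -115 - 134 = -249)
T(t, N) = -249 + t² (T(t, N) = t*t - 249 = t² - 249 = -249 + t²)
c = -6205835/24964 (c = 1*(-249 + (-202/(-316))²) = 1*(-249 + (-202*(-1/316))²) = 1*(-249 + (101/158)²) = 1*(-249 + 10201/24964) = 1*(-6205835/24964) = -6205835/24964 ≈ -248.59)
c - (47*(-801) + 1024) = -6205835/24964 - (47*(-801) + 1024) = -6205835/24964 - (-37647 + 1024) = -6205835/24964 - 1*(-36623) = -6205835/24964 + 36623 = 908050737/24964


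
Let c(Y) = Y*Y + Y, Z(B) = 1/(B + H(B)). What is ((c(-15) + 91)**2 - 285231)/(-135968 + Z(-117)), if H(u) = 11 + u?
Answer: 8680498/6064173 ≈ 1.4314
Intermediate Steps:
Z(B) = 1/(11 + 2*B) (Z(B) = 1/(B + (11 + B)) = 1/(11 + 2*B))
c(Y) = Y + Y**2 (c(Y) = Y**2 + Y = Y + Y**2)
((c(-15) + 91)**2 - 285231)/(-135968 + Z(-117)) = ((-15*(1 - 15) + 91)**2 - 285231)/(-135968 + 1/(11 + 2*(-117))) = ((-15*(-14) + 91)**2 - 285231)/(-135968 + 1/(11 - 234)) = ((210 + 91)**2 - 285231)/(-135968 + 1/(-223)) = (301**2 - 285231)/(-135968 - 1/223) = (90601 - 285231)/(-30320865/223) = -194630*(-223/30320865) = 8680498/6064173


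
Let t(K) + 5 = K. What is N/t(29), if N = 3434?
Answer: 1717/12 ≈ 143.08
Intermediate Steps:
t(K) = -5 + K
N/t(29) = 3434/(-5 + 29) = 3434/24 = 3434*(1/24) = 1717/12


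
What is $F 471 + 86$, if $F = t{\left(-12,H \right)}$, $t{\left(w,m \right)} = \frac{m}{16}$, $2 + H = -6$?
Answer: $- \frac{299}{2} \approx -149.5$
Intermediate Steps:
$H = -8$ ($H = -2 - 6 = -8$)
$t{\left(w,m \right)} = \frac{m}{16}$ ($t{\left(w,m \right)} = m \frac{1}{16} = \frac{m}{16}$)
$F = - \frac{1}{2}$ ($F = \frac{1}{16} \left(-8\right) = - \frac{1}{2} \approx -0.5$)
$F 471 + 86 = \left(- \frac{1}{2}\right) 471 + 86 = - \frac{471}{2} + 86 = - \frac{299}{2}$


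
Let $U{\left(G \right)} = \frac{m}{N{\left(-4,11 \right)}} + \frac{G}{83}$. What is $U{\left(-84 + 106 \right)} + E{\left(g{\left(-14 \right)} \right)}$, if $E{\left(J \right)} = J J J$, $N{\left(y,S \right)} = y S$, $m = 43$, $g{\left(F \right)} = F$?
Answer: $- \frac{10023689}{3652} \approx -2744.7$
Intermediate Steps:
$N{\left(y,S \right)} = S y$
$U{\left(G \right)} = - \frac{43}{44} + \frac{G}{83}$ ($U{\left(G \right)} = \frac{43}{11 \left(-4\right)} + \frac{G}{83} = \frac{43}{-44} + G \frac{1}{83} = 43 \left(- \frac{1}{44}\right) + \frac{G}{83} = - \frac{43}{44} + \frac{G}{83}$)
$E{\left(J \right)} = J^{3}$ ($E{\left(J \right)} = J^{2} J = J^{3}$)
$U{\left(-84 + 106 \right)} + E{\left(g{\left(-14 \right)} \right)} = \left(- \frac{43}{44} + \frac{-84 + 106}{83}\right) + \left(-14\right)^{3} = \left(- \frac{43}{44} + \frac{1}{83} \cdot 22\right) - 2744 = \left(- \frac{43}{44} + \frac{22}{83}\right) - 2744 = - \frac{2601}{3652} - 2744 = - \frac{10023689}{3652}$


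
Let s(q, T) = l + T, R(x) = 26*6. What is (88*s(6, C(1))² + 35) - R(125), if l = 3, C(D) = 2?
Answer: 2079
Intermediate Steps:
R(x) = 156
s(q, T) = 3 + T
(88*s(6, C(1))² + 35) - R(125) = (88*(3 + 2)² + 35) - 1*156 = (88*5² + 35) - 156 = (88*25 + 35) - 156 = (2200 + 35) - 156 = 2235 - 156 = 2079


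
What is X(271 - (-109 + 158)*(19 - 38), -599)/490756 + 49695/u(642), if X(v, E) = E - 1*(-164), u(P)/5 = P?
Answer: 812890769/52510892 ≈ 15.480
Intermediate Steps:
u(P) = 5*P
X(v, E) = 164 + E (X(v, E) = E + 164 = 164 + E)
X(271 - (-109 + 158)*(19 - 38), -599)/490756 + 49695/u(642) = (164 - 599)/490756 + 49695/((5*642)) = -435*1/490756 + 49695/3210 = -435/490756 + 49695*(1/3210) = -435/490756 + 3313/214 = 812890769/52510892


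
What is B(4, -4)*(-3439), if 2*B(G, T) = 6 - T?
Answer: -17195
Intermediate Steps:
B(G, T) = 3 - T/2 (B(G, T) = (6 - T)/2 = 3 - T/2)
B(4, -4)*(-3439) = (3 - ½*(-4))*(-3439) = (3 + 2)*(-3439) = 5*(-3439) = -17195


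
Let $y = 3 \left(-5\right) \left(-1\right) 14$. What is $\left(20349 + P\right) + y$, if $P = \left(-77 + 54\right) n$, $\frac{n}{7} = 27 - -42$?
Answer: $9450$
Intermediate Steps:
$n = 483$ ($n = 7 \left(27 - -42\right) = 7 \left(27 + 42\right) = 7 \cdot 69 = 483$)
$P = -11109$ ($P = \left(-77 + 54\right) 483 = \left(-23\right) 483 = -11109$)
$y = 210$ ($y = \left(-15\right) \left(-1\right) 14 = 15 \cdot 14 = 210$)
$\left(20349 + P\right) + y = \left(20349 - 11109\right) + 210 = 9240 + 210 = 9450$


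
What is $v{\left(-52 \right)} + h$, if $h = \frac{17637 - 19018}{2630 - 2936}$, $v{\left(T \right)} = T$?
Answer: $- \frac{14531}{306} \approx -47.487$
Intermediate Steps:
$h = \frac{1381}{306}$ ($h = - \frac{1381}{-306} = \left(-1381\right) \left(- \frac{1}{306}\right) = \frac{1381}{306} \approx 4.5131$)
$v{\left(-52 \right)} + h = -52 + \frac{1381}{306} = - \frac{14531}{306}$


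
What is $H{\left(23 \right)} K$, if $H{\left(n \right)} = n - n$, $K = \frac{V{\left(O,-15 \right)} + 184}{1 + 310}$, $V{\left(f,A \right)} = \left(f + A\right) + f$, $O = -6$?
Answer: $0$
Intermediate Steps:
$V{\left(f,A \right)} = A + 2 f$ ($V{\left(f,A \right)} = \left(A + f\right) + f = A + 2 f$)
$K = \frac{157}{311}$ ($K = \frac{\left(-15 + 2 \left(-6\right)\right) + 184}{1 + 310} = \frac{\left(-15 - 12\right) + 184}{311} = \left(-27 + 184\right) \frac{1}{311} = 157 \cdot \frac{1}{311} = \frac{157}{311} \approx 0.50482$)
$H{\left(n \right)} = 0$
$H{\left(23 \right)} K = 0 \cdot \frac{157}{311} = 0$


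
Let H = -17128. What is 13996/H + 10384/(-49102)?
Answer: -108136093/105127382 ≈ -1.0286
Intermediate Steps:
13996/H + 10384/(-49102) = 13996/(-17128) + 10384/(-49102) = 13996*(-1/17128) + 10384*(-1/49102) = -3499/4282 - 5192/24551 = -108136093/105127382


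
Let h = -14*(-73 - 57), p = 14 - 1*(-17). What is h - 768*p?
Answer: -21988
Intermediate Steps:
p = 31 (p = 14 + 17 = 31)
h = 1820 (h = -14*(-130) = 1820)
h - 768*p = 1820 - 768*31 = 1820 - 1*23808 = 1820 - 23808 = -21988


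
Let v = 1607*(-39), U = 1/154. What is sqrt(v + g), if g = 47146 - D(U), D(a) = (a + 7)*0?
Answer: I*sqrt(15527) ≈ 124.61*I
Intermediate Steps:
U = 1/154 ≈ 0.0064935
D(a) = 0 (D(a) = (7 + a)*0 = 0)
v = -62673
g = 47146 (g = 47146 - 1*0 = 47146 + 0 = 47146)
sqrt(v + g) = sqrt(-62673 + 47146) = sqrt(-15527) = I*sqrt(15527)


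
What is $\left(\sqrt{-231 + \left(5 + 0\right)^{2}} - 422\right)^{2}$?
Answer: $\left(422 - i \sqrt{206}\right)^{2} \approx 1.7788 \cdot 10^{5} - 12114.0 i$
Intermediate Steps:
$\left(\sqrt{-231 + \left(5 + 0\right)^{2}} - 422\right)^{2} = \left(\sqrt{-231 + 5^{2}} - 422\right)^{2} = \left(\sqrt{-231 + 25} - 422\right)^{2} = \left(\sqrt{-206} - 422\right)^{2} = \left(i \sqrt{206} - 422\right)^{2} = \left(-422 + i \sqrt{206}\right)^{2}$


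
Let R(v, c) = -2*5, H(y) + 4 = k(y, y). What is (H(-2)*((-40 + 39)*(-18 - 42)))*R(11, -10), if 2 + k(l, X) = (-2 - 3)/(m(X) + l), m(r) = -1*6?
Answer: 3225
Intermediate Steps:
m(r) = -6
k(l, X) = -2 - 5/(-6 + l) (k(l, X) = -2 + (-2 - 3)/(-6 + l) = -2 - 5/(-6 + l))
H(y) = -4 + (7 - 2*y)/(-6 + y)
R(v, c) = -10
(H(-2)*((-40 + 39)*(-18 - 42)))*R(11, -10) = (((31 - 6*(-2))/(-6 - 2))*((-40 + 39)*(-18 - 42)))*(-10) = (((31 + 12)/(-8))*(-1*(-60)))*(-10) = (-1/8*43*60)*(-10) = -43/8*60*(-10) = -645/2*(-10) = 3225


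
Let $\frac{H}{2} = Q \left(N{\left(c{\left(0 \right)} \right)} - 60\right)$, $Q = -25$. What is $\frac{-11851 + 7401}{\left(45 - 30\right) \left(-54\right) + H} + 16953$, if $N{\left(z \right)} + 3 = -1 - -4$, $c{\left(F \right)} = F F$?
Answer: $\frac{3712262}{219} \approx 16951.0$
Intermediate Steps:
$c{\left(F \right)} = F^{2}$
$N{\left(z \right)} = 0$ ($N{\left(z \right)} = -3 - -3 = -3 + \left(-1 + 4\right) = -3 + 3 = 0$)
$H = 3000$ ($H = 2 \left(- 25 \left(0 - 60\right)\right) = 2 \left(\left(-25\right) \left(-60\right)\right) = 2 \cdot 1500 = 3000$)
$\frac{-11851 + 7401}{\left(45 - 30\right) \left(-54\right) + H} + 16953 = \frac{-11851 + 7401}{\left(45 - 30\right) \left(-54\right) + 3000} + 16953 = - \frac{4450}{15 \left(-54\right) + 3000} + 16953 = - \frac{4450}{-810 + 3000} + 16953 = - \frac{4450}{2190} + 16953 = \left(-4450\right) \frac{1}{2190} + 16953 = - \frac{445}{219} + 16953 = \frac{3712262}{219}$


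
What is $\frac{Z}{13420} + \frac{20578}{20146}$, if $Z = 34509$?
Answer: $\frac{485687537}{135179660} \approx 3.5929$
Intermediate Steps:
$\frac{Z}{13420} + \frac{20578}{20146} = \frac{34509}{13420} + \frac{20578}{20146} = 34509 \cdot \frac{1}{13420} + 20578 \cdot \frac{1}{20146} = \frac{34509}{13420} + \frac{10289}{10073} = \frac{485687537}{135179660}$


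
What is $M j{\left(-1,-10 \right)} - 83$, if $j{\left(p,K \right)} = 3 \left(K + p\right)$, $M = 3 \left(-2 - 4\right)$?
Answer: $511$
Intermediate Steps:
$M = -18$ ($M = 3 \left(-6\right) = -18$)
$j{\left(p,K \right)} = 3 K + 3 p$
$M j{\left(-1,-10 \right)} - 83 = - 18 \left(3 \left(-10\right) + 3 \left(-1\right)\right) - 83 = - 18 \left(-30 - 3\right) - 83 = \left(-18\right) \left(-33\right) - 83 = 594 - 83 = 511$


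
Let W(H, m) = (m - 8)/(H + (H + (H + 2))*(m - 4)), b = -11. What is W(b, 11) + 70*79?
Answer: 835027/151 ≈ 5530.0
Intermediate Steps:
W(H, m) = (-8 + m)/(H + (-4 + m)*(2 + 2*H)) (W(H, m) = (-8 + m)/(H + (H + (2 + H))*(-4 + m)) = (-8 + m)/(H + (2 + 2*H)*(-4 + m)) = (-8 + m)/(H + (-4 + m)*(2 + 2*H)))
W(b, 11) + 70*79 = (-8 + 11)/(-8 - 7*(-11) + 2*11 + 2*(-11)*11) + 70*79 = 3/(-8 + 77 + 22 - 242) + 5530 = 3/(-151) + 5530 = -1/151*3 + 5530 = -3/151 + 5530 = 835027/151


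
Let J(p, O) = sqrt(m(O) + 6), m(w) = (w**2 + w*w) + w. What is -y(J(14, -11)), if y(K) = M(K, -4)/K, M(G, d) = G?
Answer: -1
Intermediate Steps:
m(w) = w + 2*w**2 (m(w) = (w**2 + w**2) + w = 2*w**2 + w = w + 2*w**2)
J(p, O) = sqrt(6 + O*(1 + 2*O)) (J(p, O) = sqrt(O*(1 + 2*O) + 6) = sqrt(6 + O*(1 + 2*O)))
y(K) = 1 (y(K) = K/K = 1)
-y(J(14, -11)) = -1*1 = -1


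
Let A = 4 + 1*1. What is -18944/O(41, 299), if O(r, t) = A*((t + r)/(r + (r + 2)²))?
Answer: -1790208/85 ≈ -21061.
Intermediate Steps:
A = 5 (A = 4 + 1 = 5)
O(r, t) = 5*(r + t)/(r + (2 + r)²) (O(r, t) = 5*((t + r)/(r + (r + 2)²)) = 5*((r + t)/(r + (2 + r)²)) = 5*(r + t)/(r + (2 + r)²))
-18944/O(41, 299) = -18944*(41 + (2 + 41)²)/(5*(41 + 299)) = -18944/(5*340/(41 + 43²)) = -18944/(5*340/(41 + 1849)) = -18944/(5*340/1890) = -18944/(5*(1/1890)*340) = -18944/170/189 = -18944*189/170 = -1790208/85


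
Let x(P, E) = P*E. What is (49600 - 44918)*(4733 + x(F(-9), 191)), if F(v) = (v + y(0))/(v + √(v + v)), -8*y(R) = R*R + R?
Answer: 251807324/11 + 2682786*I*√2/11 ≈ 2.2892e+7 + 3.4491e+5*I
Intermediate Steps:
y(R) = -R/8 - R²/8 (y(R) = -(R*R + R)/8 = -(R² + R)/8 = -(R + R²)/8 = -R/8 - R²/8)
F(v) = v/(v + √2*√v) (F(v) = (v - ⅛*0*(1 + 0))/(v + √(v + v)) = (v - ⅛*0*1)/(v + √(2*v)) = (v + 0)/(v + √2*√v) = v/(v + √2*√v))
x(P, E) = E*P
(49600 - 44918)*(4733 + x(F(-9), 191)) = (49600 - 44918)*(4733 + 191*(-9/(-9 + √2*√(-9)))) = 4682*(4733 + 191*(-9/(-9 + √2*(3*I)))) = 4682*(4733 + 191*(-9/(-9 + 3*I*√2))) = 4682*(4733 - 1719/(-9 + 3*I*√2)) = 22159906 - 8048358/(-9 + 3*I*√2)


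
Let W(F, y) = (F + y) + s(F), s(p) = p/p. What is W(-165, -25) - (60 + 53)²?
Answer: -12958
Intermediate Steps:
s(p) = 1
W(F, y) = 1 + F + y (W(F, y) = (F + y) + 1 = 1 + F + y)
W(-165, -25) - (60 + 53)² = (1 - 165 - 25) - (60 + 53)² = -189 - 1*113² = -189 - 1*12769 = -189 - 12769 = -12958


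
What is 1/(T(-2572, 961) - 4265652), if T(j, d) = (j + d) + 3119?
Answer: -1/4264144 ≈ -2.3451e-7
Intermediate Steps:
T(j, d) = 3119 + d + j (T(j, d) = (d + j) + 3119 = 3119 + d + j)
1/(T(-2572, 961) - 4265652) = 1/((3119 + 961 - 2572) - 4265652) = 1/(1508 - 4265652) = 1/(-4264144) = -1/4264144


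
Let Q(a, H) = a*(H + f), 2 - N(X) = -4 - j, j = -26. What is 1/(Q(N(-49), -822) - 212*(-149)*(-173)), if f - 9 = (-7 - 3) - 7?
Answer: -1/5448124 ≈ -1.8355e-7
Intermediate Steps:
N(X) = -20 (N(X) = 2 - (-4 - 1*(-26)) = 2 - (-4 + 26) = 2 - 1*22 = 2 - 22 = -20)
f = -8 (f = 9 + ((-7 - 3) - 7) = 9 + (-10 - 7) = 9 - 17 = -8)
Q(a, H) = a*(-8 + H) (Q(a, H) = a*(H - 8) = a*(-8 + H))
1/(Q(N(-49), -822) - 212*(-149)*(-173)) = 1/(-20*(-8 - 822) - 212*(-149)*(-173)) = 1/(-20*(-830) + 31588*(-173)) = 1/(16600 - 5464724) = 1/(-5448124) = -1/5448124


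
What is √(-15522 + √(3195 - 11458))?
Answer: √(-15522 + I*√8263) ≈ 0.3648 + 124.59*I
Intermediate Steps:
√(-15522 + √(3195 - 11458)) = √(-15522 + √(-8263)) = √(-15522 + I*√8263)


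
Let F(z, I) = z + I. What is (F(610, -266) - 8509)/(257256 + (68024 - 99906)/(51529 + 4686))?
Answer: -458995475/14461614158 ≈ -0.031739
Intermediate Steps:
F(z, I) = I + z
(F(610, -266) - 8509)/(257256 + (68024 - 99906)/(51529 + 4686)) = ((-266 + 610) - 8509)/(257256 + (68024 - 99906)/(51529 + 4686)) = (344 - 8509)/(257256 - 31882/56215) = -8165/(257256 - 31882*1/56215) = -8165/(257256 - 31882/56215) = -8165/14461614158/56215 = -8165*56215/14461614158 = -458995475/14461614158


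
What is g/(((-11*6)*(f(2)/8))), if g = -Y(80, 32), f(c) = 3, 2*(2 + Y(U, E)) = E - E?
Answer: -8/99 ≈ -0.080808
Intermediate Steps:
Y(U, E) = -2 (Y(U, E) = -2 + (E - E)/2 = -2 + (1/2)*0 = -2 + 0 = -2)
g = 2 (g = -1*(-2) = 2)
g/(((-11*6)*(f(2)/8))) = 2/(((-11*6)*(3/8))) = 2/((-198/8)) = 2/((-66*3/8)) = 2/(-99/4) = 2*(-4/99) = -8/99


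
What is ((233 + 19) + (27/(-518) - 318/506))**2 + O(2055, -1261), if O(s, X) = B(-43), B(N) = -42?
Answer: 1084086076713753/17175150916 ≈ 63119.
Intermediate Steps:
O(s, X) = -42
((233 + 19) + (27/(-518) - 318/506))**2 + O(2055, -1261) = ((233 + 19) + (27/(-518) - 318/506))**2 - 42 = (252 + (27*(-1/518) - 318*1/506))**2 - 42 = (252 + (-27/518 - 159/253))**2 - 42 = (252 - 89193/131054)**2 - 42 = (32936415/131054)**2 - 42 = 1084807433052225/17175150916 - 42 = 1084086076713753/17175150916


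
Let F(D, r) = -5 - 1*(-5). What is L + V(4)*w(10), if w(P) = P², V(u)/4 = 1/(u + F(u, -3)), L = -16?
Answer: 84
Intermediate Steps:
F(D, r) = 0 (F(D, r) = -5 + 5 = 0)
V(u) = 4/u (V(u) = 4/(u + 0) = 4/u)
L + V(4)*w(10) = -16 + (4/4)*10² = -16 + (4*(¼))*100 = -16 + 1*100 = -16 + 100 = 84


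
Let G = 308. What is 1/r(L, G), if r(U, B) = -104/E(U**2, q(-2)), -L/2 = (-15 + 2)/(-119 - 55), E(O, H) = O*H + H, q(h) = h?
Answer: 3869/196794 ≈ 0.019660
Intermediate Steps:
E(O, H) = H + H*O (E(O, H) = H*O + H = H + H*O)
L = -13/87 (L = -2*(-15 + 2)/(-119 - 55) = -(-26)/(-174) = -(-26)*(-1)/174 = -2*13/174 = -13/87 ≈ -0.14943)
r(U, B) = -104/(-2 - 2*U**2) (r(U, B) = -104*(-1/(2*(1 + U**2))) = -104/(-2 - 2*U**2))
1/r(L, G) = 1/(52/(1 + (-13/87)**2)) = 1/(52/(1 + 169/7569)) = 1/(52/(7738/7569)) = 1/(52*(7569/7738)) = 1/(196794/3869) = 3869/196794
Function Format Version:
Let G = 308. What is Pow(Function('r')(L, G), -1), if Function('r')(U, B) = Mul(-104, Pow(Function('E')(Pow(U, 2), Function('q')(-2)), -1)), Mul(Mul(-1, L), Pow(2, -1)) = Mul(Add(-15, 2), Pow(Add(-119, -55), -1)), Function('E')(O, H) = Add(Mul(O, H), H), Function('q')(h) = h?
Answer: Rational(3869, 196794) ≈ 0.019660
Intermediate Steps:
Function('E')(O, H) = Add(H, Mul(H, O)) (Function('E')(O, H) = Add(Mul(H, O), H) = Add(H, Mul(H, O)))
L = Rational(-13, 87) (L = Mul(-2, Mul(Add(-15, 2), Pow(Add(-119, -55), -1))) = Mul(-2, Mul(-13, Pow(-174, -1))) = Mul(-2, Mul(-13, Rational(-1, 174))) = Mul(-2, Rational(13, 174)) = Rational(-13, 87) ≈ -0.14943)
Function('r')(U, B) = Mul(-104, Pow(Add(-2, Mul(-2, Pow(U, 2))), -1)) (Function('r')(U, B) = Mul(-104, Pow(Mul(-2, Add(1, Pow(U, 2))), -1)) = Mul(-104, Pow(Add(-2, Mul(-2, Pow(U, 2))), -1)))
Pow(Function('r')(L, G), -1) = Pow(Mul(52, Pow(Add(1, Pow(Rational(-13, 87), 2)), -1)), -1) = Pow(Mul(52, Pow(Add(1, Rational(169, 7569)), -1)), -1) = Pow(Mul(52, Pow(Rational(7738, 7569), -1)), -1) = Pow(Mul(52, Rational(7569, 7738)), -1) = Pow(Rational(196794, 3869), -1) = Rational(3869, 196794)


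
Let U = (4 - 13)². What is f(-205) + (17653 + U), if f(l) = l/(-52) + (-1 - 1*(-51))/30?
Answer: 2767379/156 ≈ 17740.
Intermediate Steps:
U = 81 (U = (-9)² = 81)
f(l) = 5/3 - l/52 (f(l) = l*(-1/52) + (-1 + 51)*(1/30) = -l/52 + 50*(1/30) = -l/52 + 5/3 = 5/3 - l/52)
f(-205) + (17653 + U) = (5/3 - 1/52*(-205)) + (17653 + 81) = (5/3 + 205/52) + 17734 = 875/156 + 17734 = 2767379/156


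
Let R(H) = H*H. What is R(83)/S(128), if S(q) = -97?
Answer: -6889/97 ≈ -71.021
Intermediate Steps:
R(H) = H**2
R(83)/S(128) = 83**2/(-97) = 6889*(-1/97) = -6889/97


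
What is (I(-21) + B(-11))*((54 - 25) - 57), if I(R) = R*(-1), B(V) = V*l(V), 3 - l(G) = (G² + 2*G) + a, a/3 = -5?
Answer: -25536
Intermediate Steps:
a = -15 (a = 3*(-5) = -15)
l(G) = 18 - G² - 2*G (l(G) = 3 - ((G² + 2*G) - 15) = 3 - (-15 + G² + 2*G) = 3 + (15 - G² - 2*G) = 18 - G² - 2*G)
B(V) = V*(18 - V² - 2*V)
I(R) = -R
(I(-21) + B(-11))*((54 - 25) - 57) = (-1*(-21) - 11*(18 - 1*(-11)² - 2*(-11)))*((54 - 25) - 57) = (21 - 11*(18 - 1*121 + 22))*(29 - 57) = (21 - 11*(18 - 121 + 22))*(-28) = (21 - 11*(-81))*(-28) = (21 + 891)*(-28) = 912*(-28) = -25536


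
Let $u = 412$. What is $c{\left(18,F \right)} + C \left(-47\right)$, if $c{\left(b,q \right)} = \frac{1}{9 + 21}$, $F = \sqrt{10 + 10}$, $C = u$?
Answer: $- \frac{580919}{30} \approx -19364.0$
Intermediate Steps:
$C = 412$
$F = 2 \sqrt{5}$ ($F = \sqrt{20} = 2 \sqrt{5} \approx 4.4721$)
$c{\left(b,q \right)} = \frac{1}{30}$
$c{\left(18,F \right)} + C \left(-47\right) = \frac{1}{30} + 412 \left(-47\right) = \frac{1}{30} - 19364 = - \frac{580919}{30}$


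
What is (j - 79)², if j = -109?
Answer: 35344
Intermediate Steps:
(j - 79)² = (-109 - 79)² = (-188)² = 35344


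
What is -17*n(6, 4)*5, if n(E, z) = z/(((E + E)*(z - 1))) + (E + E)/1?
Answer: -9265/9 ≈ -1029.4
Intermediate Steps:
n(E, z) = 2*E + z/(2*E*(-1 + z)) (n(E, z) = z/(((2*E)*(-1 + z))) + (2*E)*1 = z/((2*E*(-1 + z))) + 2*E = z*(1/(2*E*(-1 + z))) + 2*E = z/(2*E*(-1 + z)) + 2*E = 2*E + z/(2*E*(-1 + z)))
-17*n(6, 4)*5 = -17*(4 - 4*6² + 4*4*6²)/(2*6*(-1 + 4))*5 = -17*(4 - 4*36 + 4*4*36)/(2*6*3)*5 = -17*(4 - 144 + 576)/(2*6*3)*5 = -17*436/(2*6*3)*5 = -17*109/9*5 = -1853/9*5 = -9265/9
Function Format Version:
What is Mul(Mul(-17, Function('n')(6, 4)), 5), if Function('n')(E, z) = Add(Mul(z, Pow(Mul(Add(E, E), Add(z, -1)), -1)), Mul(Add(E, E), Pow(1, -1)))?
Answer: Rational(-9265, 9) ≈ -1029.4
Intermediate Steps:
Function('n')(E, z) = Add(Mul(2, E), Mul(Rational(1, 2), z, Pow(E, -1), Pow(Add(-1, z), -1))) (Function('n')(E, z) = Add(Mul(z, Pow(Mul(Mul(2, E), Add(-1, z)), -1)), Mul(Mul(2, E), 1)) = Add(Mul(z, Pow(Mul(2, E, Add(-1, z)), -1)), Mul(2, E)) = Add(Mul(z, Mul(Rational(1, 2), Pow(E, -1), Pow(Add(-1, z), -1))), Mul(2, E)) = Add(Mul(Rational(1, 2), z, Pow(E, -1), Pow(Add(-1, z), -1)), Mul(2, E)) = Add(Mul(2, E), Mul(Rational(1, 2), z, Pow(E, -1), Pow(Add(-1, z), -1))))
Mul(Mul(-17, Function('n')(6, 4)), 5) = Mul(Mul(-17, Mul(Rational(1, 2), Pow(6, -1), Pow(Add(-1, 4), -1), Add(4, Mul(-4, Pow(6, 2)), Mul(4, 4, Pow(6, 2))))), 5) = Mul(Mul(-17, Mul(Rational(1, 2), Rational(1, 6), Pow(3, -1), Add(4, Mul(-4, 36), Mul(4, 4, 36)))), 5) = Mul(Mul(-17, Mul(Rational(1, 2), Rational(1, 6), Rational(1, 3), Add(4, -144, 576))), 5) = Mul(Mul(-17, Mul(Rational(1, 2), Rational(1, 6), Rational(1, 3), 436)), 5) = Mul(Mul(-17, Rational(109, 9)), 5) = Mul(Rational(-1853, 9), 5) = Rational(-9265, 9)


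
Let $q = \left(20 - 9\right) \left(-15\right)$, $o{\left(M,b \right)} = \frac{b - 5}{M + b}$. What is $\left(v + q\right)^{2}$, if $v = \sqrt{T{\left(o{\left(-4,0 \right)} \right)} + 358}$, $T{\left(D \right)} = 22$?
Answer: $27605 - 660 \sqrt{95} \approx 21172.0$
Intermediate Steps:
$o{\left(M,b \right)} = \frac{-5 + b}{M + b}$
$q = -165$ ($q = 11 \left(-15\right) = -165$)
$v = 2 \sqrt{95}$ ($v = \sqrt{22 + 358} = \sqrt{380} = 2 \sqrt{95} \approx 19.494$)
$\left(v + q\right)^{2} = \left(2 \sqrt{95} - 165\right)^{2} = \left(-165 + 2 \sqrt{95}\right)^{2}$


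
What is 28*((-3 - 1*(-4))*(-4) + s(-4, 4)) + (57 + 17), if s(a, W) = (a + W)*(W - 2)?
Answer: -38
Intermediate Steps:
s(a, W) = (-2 + W)*(W + a) (s(a, W) = (W + a)*(-2 + W) = (-2 + W)*(W + a))
28*((-3 - 1*(-4))*(-4) + s(-4, 4)) + (57 + 17) = 28*((-3 - 1*(-4))*(-4) + (4**2 - 2*4 - 2*(-4) + 4*(-4))) + (57 + 17) = 28*((-3 + 4)*(-4) + (16 - 8 + 8 - 16)) + 74 = 28*(1*(-4) + 0) + 74 = 28*(-4 + 0) + 74 = 28*(-4) + 74 = -112 + 74 = -38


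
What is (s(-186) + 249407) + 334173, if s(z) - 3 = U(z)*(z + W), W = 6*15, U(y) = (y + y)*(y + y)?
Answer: -12701281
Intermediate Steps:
U(y) = 4*y² (U(y) = (2*y)*(2*y) = 4*y²)
W = 90
s(z) = 3 + 4*z²*(90 + z) (s(z) = 3 + (4*z²)*(z + 90) = 3 + (4*z²)*(90 + z) = 3 + 4*z²*(90 + z))
(s(-186) + 249407) + 334173 = ((3 + 4*(-186)³ + 360*(-186)²) + 249407) + 334173 = ((3 + 4*(-6434856) + 360*34596) + 249407) + 334173 = ((3 - 25739424 + 12454560) + 249407) + 334173 = (-13284861 + 249407) + 334173 = -13035454 + 334173 = -12701281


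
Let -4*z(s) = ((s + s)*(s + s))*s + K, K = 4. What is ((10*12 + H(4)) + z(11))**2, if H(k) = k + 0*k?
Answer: 1459264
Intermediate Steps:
H(k) = k (H(k) = k + 0 = k)
z(s) = -1 - s**3 (z(s) = -(((s + s)*(s + s))*s + 4)/4 = -(((2*s)*(2*s))*s + 4)/4 = -((4*s**2)*s + 4)/4 = -(4*s**3 + 4)/4 = -(4 + 4*s**3)/4 = -1 - s**3)
((10*12 + H(4)) + z(11))**2 = ((10*12 + 4) + (-1 - 1*11**3))**2 = ((120 + 4) + (-1 - 1*1331))**2 = (124 + (-1 - 1331))**2 = (124 - 1332)**2 = (-1208)**2 = 1459264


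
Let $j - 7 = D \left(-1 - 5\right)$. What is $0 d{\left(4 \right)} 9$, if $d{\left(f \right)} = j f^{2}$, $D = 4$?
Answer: $0$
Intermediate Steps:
$j = -17$ ($j = 7 + 4 \left(-1 - 5\right) = 7 + 4 \left(-6\right) = 7 - 24 = -17$)
$d{\left(f \right)} = - 17 f^{2}$
$0 d{\left(4 \right)} 9 = 0 \left(- 17 \cdot 4^{2}\right) 9 = 0 \left(\left(-17\right) 16\right) 9 = 0 \left(-272\right) 9 = 0 \cdot 9 = 0$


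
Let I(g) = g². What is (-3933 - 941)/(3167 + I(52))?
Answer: -4874/5871 ≈ -0.83018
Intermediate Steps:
(-3933 - 941)/(3167 + I(52)) = (-3933 - 941)/(3167 + 52²) = -4874/(3167 + 2704) = -4874/5871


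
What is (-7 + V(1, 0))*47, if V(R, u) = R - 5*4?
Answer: -1222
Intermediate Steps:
V(R, u) = -20 + R (V(R, u) = R - 20 = -20 + R)
(-7 + V(1, 0))*47 = (-7 + (-20 + 1))*47 = (-7 - 19)*47 = -26*47 = -1222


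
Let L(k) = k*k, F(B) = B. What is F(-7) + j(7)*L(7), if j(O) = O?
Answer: 336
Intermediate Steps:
L(k) = k²
F(-7) + j(7)*L(7) = -7 + 7*7² = -7 + 7*49 = -7 + 343 = 336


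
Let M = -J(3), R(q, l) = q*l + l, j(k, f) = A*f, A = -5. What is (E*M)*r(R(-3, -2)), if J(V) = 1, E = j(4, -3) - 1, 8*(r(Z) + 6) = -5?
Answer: 371/4 ≈ 92.750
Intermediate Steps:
j(k, f) = -5*f
R(q, l) = l + l*q (R(q, l) = l*q + l = l + l*q)
r(Z) = -53/8 (r(Z) = -6 + (⅛)*(-5) = -6 - 5/8 = -53/8)
E = 14 (E = -5*(-3) - 1 = 15 - 1 = 14)
M = -1 (M = -1*1 = -1)
(E*M)*r(R(-3, -2)) = (14*(-1))*(-53/8) = -14*(-53/8) = 371/4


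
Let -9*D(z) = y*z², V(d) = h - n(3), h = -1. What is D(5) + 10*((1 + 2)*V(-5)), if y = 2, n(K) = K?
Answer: -1130/9 ≈ -125.56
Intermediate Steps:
V(d) = -4 (V(d) = -1 - 1*3 = -1 - 3 = -4)
D(z) = -2*z²/9
D(5) + 10*((1 + 2)*V(-5)) = -2/9*5² + 10*((1 + 2)*(-4)) = -2/9*25 + 10*(3*(-4)) = -50/9 + 10*(-12) = -50/9 - 120 = -1130/9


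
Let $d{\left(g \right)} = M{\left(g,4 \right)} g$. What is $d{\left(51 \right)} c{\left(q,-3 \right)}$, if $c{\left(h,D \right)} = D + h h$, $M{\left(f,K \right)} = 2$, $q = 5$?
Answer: $2244$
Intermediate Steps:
$c{\left(h,D \right)} = D + h^{2}$
$d{\left(g \right)} = 2 g$
$d{\left(51 \right)} c{\left(q,-3 \right)} = 2 \cdot 51 \left(-3 + 5^{2}\right) = 102 \left(-3 + 25\right) = 102 \cdot 22 = 2244$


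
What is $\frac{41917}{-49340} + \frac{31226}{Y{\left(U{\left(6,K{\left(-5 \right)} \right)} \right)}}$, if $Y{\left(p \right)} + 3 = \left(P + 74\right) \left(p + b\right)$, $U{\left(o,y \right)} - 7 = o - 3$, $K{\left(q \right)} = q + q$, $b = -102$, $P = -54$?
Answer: $- \frac{1617943871}{90933620} \approx -17.793$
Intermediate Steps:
$K{\left(q \right)} = 2 q$
$U{\left(o,y \right)} = 4 + o$ ($U{\left(o,y \right)} = 7 + \left(o - 3\right) = 7 + \left(-3 + o\right) = 4 + o$)
$Y{\left(p \right)} = -2043 + 20 p$ ($Y{\left(p \right)} = -3 + \left(-54 + 74\right) \left(p - 102\right) = -3 + 20 \left(-102 + p\right) = -3 + \left(-2040 + 20 p\right) = -2043 + 20 p$)
$\frac{41917}{-49340} + \frac{31226}{Y{\left(U{\left(6,K{\left(-5 \right)} \right)} \right)}} = \frac{41917}{-49340} + \frac{31226}{-2043 + 20 \left(4 + 6\right)} = 41917 \left(- \frac{1}{49340}\right) + \frac{31226}{-2043 + 20 \cdot 10} = - \frac{41917}{49340} + \frac{31226}{-2043 + 200} = - \frac{41917}{49340} + \frac{31226}{-1843} = - \frac{41917}{49340} + 31226 \left(- \frac{1}{1843}\right) = - \frac{41917}{49340} - \frac{31226}{1843} = - \frac{1617943871}{90933620}$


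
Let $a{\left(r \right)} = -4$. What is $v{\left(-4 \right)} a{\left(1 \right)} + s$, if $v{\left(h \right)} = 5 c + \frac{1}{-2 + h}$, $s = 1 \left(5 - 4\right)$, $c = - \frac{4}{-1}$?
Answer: $- \frac{235}{3} \approx -78.333$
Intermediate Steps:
$c = 4$ ($c = \left(-4\right) \left(-1\right) = 4$)
$s = 1$ ($s = 1 \cdot 1 = 1$)
$v{\left(h \right)} = 20 + \frac{1}{-2 + h}$ ($v{\left(h \right)} = 5 \cdot 4 + \frac{1}{-2 + h} = 20 + \frac{1}{-2 + h}$)
$v{\left(-4 \right)} a{\left(1 \right)} + s = \frac{-39 + 20 \left(-4\right)}{-2 - 4} \left(-4\right) + 1 = \frac{-39 - 80}{-6} \left(-4\right) + 1 = \left(- \frac{1}{6}\right) \left(-119\right) \left(-4\right) + 1 = \frac{119}{6} \left(-4\right) + 1 = - \frac{238}{3} + 1 = - \frac{235}{3}$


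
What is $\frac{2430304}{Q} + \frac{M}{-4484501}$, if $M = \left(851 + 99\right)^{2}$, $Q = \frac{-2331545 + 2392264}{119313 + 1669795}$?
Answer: $\frac{19498952589924535332}{272294416219} \approx 7.161 \cdot 10^{7}$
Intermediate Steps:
$Q = \frac{60719}{1789108} \approx 0.033938$
$M = 902500$ ($M = 950^{2} = 902500$)
$\frac{2430304}{Q} + \frac{M}{-4484501} = \frac{2430304}{\frac{60719}{1789108}} + \frac{902500}{-4484501} = 2430304 \cdot \frac{1789108}{60719} + 902500 \left(- \frac{1}{4484501}\right) = \frac{4348076328832}{60719} - \frac{902500}{4484501} = \frac{19498952589924535332}{272294416219}$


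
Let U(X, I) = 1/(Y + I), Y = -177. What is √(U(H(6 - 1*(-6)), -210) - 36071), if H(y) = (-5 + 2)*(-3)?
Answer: I*√600257554/129 ≈ 189.92*I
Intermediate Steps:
H(y) = 9 (H(y) = -3*(-3) = 9)
U(X, I) = 1/(-177 + I)
√(U(H(6 - 1*(-6)), -210) - 36071) = √(1/(-177 - 210) - 36071) = √(1/(-387) - 36071) = √(-1/387 - 36071) = √(-13959478/387) = I*√600257554/129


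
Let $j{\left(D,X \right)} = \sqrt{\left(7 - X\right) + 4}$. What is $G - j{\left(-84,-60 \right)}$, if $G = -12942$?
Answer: $-12942 - \sqrt{71} \approx -12950.0$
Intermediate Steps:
$j{\left(D,X \right)} = \sqrt{11 - X}$
$G - j{\left(-84,-60 \right)} = -12942 - \sqrt{11 - -60} = -12942 - \sqrt{11 + 60} = -12942 - \sqrt{71}$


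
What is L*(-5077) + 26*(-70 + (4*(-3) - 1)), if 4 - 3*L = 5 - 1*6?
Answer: -31859/3 ≈ -10620.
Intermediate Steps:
L = 5/3 (L = 4/3 - (5 - 1*6)/3 = 4/3 - (5 - 6)/3 = 4/3 - 1/3*(-1) = 4/3 + 1/3 = 5/3 ≈ 1.6667)
L*(-5077) + 26*(-70 + (4*(-3) - 1)) = (5/3)*(-5077) + 26*(-70 + (4*(-3) - 1)) = -25385/3 + 26*(-70 + (-12 - 1)) = -25385/3 + 26*(-70 - 13) = -25385/3 + 26*(-83) = -25385/3 - 2158 = -31859/3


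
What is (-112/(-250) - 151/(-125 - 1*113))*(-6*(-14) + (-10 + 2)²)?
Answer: 2383022/14875 ≈ 160.20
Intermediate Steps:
(-112/(-250) - 151/(-125 - 1*113))*(-6*(-14) + (-10 + 2)²) = (-112*(-1/250) - 151/(-125 - 113))*(84 + (-8)²) = (56/125 - 151/(-238))*(84 + 64) = (56/125 - 151*(-1/238))*148 = (56/125 + 151/238)*148 = (32203/29750)*148 = 2383022/14875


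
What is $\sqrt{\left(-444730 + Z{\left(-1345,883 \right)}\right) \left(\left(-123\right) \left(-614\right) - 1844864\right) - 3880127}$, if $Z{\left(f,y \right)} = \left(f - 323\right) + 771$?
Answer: $\sqrt{788462687307} \approx 8.8795 \cdot 10^{5}$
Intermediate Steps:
$Z{\left(f,y \right)} = 448 + f$ ($Z{\left(f,y \right)} = \left(f - 323\right) + 771 = \left(-323 + f\right) + 771 = 448 + f$)
$\sqrt{\left(-444730 + Z{\left(-1345,883 \right)}\right) \left(\left(-123\right) \left(-614\right) - 1844864\right) - 3880127} = \sqrt{\left(-444730 + \left(448 - 1345\right)\right) \left(\left(-123\right) \left(-614\right) - 1844864\right) - 3880127} = \sqrt{\left(-444730 - 897\right) \left(75522 - 1844864\right) - 3880127} = \sqrt{\left(-445627\right) \left(-1769342\right) - 3880127} = \sqrt{788466567434 - 3880127} = \sqrt{788462687307}$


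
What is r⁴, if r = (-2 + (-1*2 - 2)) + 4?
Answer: 16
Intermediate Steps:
r = -2 (r = (-2 + (-2 - 2)) + 4 = (-2 - 4) + 4 = -6 + 4 = -2)
r⁴ = (-2)⁴ = 16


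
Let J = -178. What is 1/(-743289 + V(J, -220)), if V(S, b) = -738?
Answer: -1/744027 ≈ -1.3440e-6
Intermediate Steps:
1/(-743289 + V(J, -220)) = 1/(-743289 - 738) = 1/(-744027) = -1/744027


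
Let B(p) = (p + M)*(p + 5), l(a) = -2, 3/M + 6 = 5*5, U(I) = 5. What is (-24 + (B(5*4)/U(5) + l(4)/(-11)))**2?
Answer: 258791569/43681 ≈ 5924.6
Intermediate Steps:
M = 3/19 (M = 3/(-6 + 5*5) = 3/(-6 + 25) = 3/19 ≈ 0.15789)
B(p) = (5 + p)*(3/19 + p) (B(p) = (p + 3/19)*(p + 5) = (3/19 + p)*(5 + p) = (5 + p)*(3/19 + p))
(-24 + (B(5*4)/U(5) + l(4)/(-11)))**2 = (-24 + ((15/19 + (5*4)**2 + 98*(5*4)/19)/5 - 2/(-11)))**2 = (-24 + ((15/19 + 20**2 + (98/19)*20)*(1/5) - 2*(-1/11)))**2 = (-24 + ((15/19 + 400 + 1960/19)*(1/5) + 2/11))**2 = (-24 + ((9575/19)*(1/5) + 2/11))**2 = (-24 + (1915/19 + 2/11))**2 = (-24 + 21103/209)**2 = (16087/209)**2 = 258791569/43681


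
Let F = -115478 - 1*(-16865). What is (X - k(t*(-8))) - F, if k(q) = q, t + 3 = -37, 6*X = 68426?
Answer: 329092/3 ≈ 1.0970e+5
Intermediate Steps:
X = 34213/3 (X = (⅙)*68426 = 34213/3 ≈ 11404.)
t = -40 (t = -3 - 37 = -40)
F = -98613 (F = -115478 + 16865 = -98613)
(X - k(t*(-8))) - F = (34213/3 - (-40)*(-8)) - 1*(-98613) = (34213/3 - 1*320) + 98613 = (34213/3 - 320) + 98613 = 33253/3 + 98613 = 329092/3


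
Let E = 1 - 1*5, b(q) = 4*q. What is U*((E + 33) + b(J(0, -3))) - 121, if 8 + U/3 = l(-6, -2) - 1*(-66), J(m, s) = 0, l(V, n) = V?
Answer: 4403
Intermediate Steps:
E = -4 (E = 1 - 5 = -4)
U = 156 (U = -24 + 3*(-6 - 1*(-66)) = -24 + 3*(-6 + 66) = -24 + 3*60 = -24 + 180 = 156)
U*((E + 33) + b(J(0, -3))) - 121 = 156*((-4 + 33) + 4*0) - 121 = 156*(29 + 0) - 121 = 156*29 - 121 = 4524 - 121 = 4403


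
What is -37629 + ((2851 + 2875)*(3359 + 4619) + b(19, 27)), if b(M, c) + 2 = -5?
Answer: 45644392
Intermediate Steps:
b(M, c) = -7 (b(M, c) = -2 - 5 = -7)
-37629 + ((2851 + 2875)*(3359 + 4619) + b(19, 27)) = -37629 + ((2851 + 2875)*(3359 + 4619) - 7) = -37629 + (5726*7978 - 7) = -37629 + (45682028 - 7) = -37629 + 45682021 = 45644392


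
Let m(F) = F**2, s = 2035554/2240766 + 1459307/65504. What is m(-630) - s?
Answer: 9708872633560537/24463189344 ≈ 3.9688e+5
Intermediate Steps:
s = 567217073063/24463189344 (s = 2035554*(1/2240766) + 1459307*(1/65504) = 339259/373461 + 1459307/65504 = 567217073063/24463189344 ≈ 23.187)
m(-630) - s = (-630)**2 - 1*567217073063/24463189344 = 396900 - 567217073063/24463189344 = 9708872633560537/24463189344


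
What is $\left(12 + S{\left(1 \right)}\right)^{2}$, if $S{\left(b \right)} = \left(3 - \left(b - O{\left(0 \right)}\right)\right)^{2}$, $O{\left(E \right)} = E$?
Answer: $256$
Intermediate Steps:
$S{\left(b \right)} = \left(3 - b\right)^{2}$ ($S{\left(b \right)} = \left(3 + \left(0 - b\right)\right)^{2} = \left(3 - b\right)^{2}$)
$\left(12 + S{\left(1 \right)}\right)^{2} = \left(12 + \left(3 - 1\right)^{2}\right)^{2} = \left(12 + 2^{2}\right)^{2} = \left(12 + 4\right)^{2} = 16^{2} = 256$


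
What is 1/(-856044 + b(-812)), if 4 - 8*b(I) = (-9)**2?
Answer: -8/6848429 ≈ -1.1682e-6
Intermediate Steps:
b(I) = -77/8 (b(I) = 1/2 - 1/8*(-9)**2 = 1/2 - 1/8*81 = 1/2 - 81/8 = -77/8)
1/(-856044 + b(-812)) = 1/(-856044 - 77/8) = 1/(-6848429/8) = -8/6848429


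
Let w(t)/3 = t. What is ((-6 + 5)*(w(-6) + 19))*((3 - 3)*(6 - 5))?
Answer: 0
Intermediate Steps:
w(t) = 3*t
((-6 + 5)*(w(-6) + 19))*((3 - 3)*(6 - 5)) = ((-6 + 5)*(3*(-6) + 19))*((3 - 3)*(6 - 5)) = (-(-18 + 19))*(0*1) = -1*1*0 = -1*0 = 0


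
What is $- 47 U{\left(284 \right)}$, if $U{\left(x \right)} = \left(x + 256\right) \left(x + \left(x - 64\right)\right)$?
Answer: $-12791520$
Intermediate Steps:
$U{\left(x \right)} = \left(-64 + 2 x\right) \left(256 + x\right)$ ($U{\left(x \right)} = \left(256 + x\right) \left(x + \left(-64 + x\right)\right) = \left(256 + x\right) \left(-64 + 2 x\right) = \left(-64 + 2 x\right) \left(256 + x\right)$)
$- 47 U{\left(284 \right)} = - 47 \left(-16384 + 2 \cdot 284^{2} + 448 \cdot 284\right) = - 47 \left(-16384 + 2 \cdot 80656 + 127232\right) = - 47 \left(-16384 + 161312 + 127232\right) = \left(-47\right) 272160 = -12791520$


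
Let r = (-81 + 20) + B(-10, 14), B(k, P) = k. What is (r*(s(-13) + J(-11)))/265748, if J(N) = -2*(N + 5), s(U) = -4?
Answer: -142/66437 ≈ -0.0021374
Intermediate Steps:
J(N) = -10 - 2*N (J(N) = -2*(5 + N) = -10 - 2*N)
r = -71 (r = (-81 + 20) - 10 = -61 - 10 = -71)
(r*(s(-13) + J(-11)))/265748 = -71*(-4 + (-10 - 2*(-11)))/265748 = -71*(-4 + (-10 + 22))*(1/265748) = -71*(-4 + 12)*(1/265748) = -71*8*(1/265748) = -568*1/265748 = -142/66437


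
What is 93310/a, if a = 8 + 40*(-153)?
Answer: -46655/3056 ≈ -15.267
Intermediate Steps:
a = -6112 (a = 8 - 6120 = -6112)
93310/a = 93310/(-6112) = 93310*(-1/6112) = -46655/3056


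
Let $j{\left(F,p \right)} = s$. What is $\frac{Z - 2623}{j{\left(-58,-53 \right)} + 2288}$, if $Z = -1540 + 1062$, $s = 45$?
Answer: $- \frac{3101}{2333} \approx -1.3292$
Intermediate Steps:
$j{\left(F,p \right)} = 45$
$Z = -478$
$\frac{Z - 2623}{j{\left(-58,-53 \right)} + 2288} = \frac{-478 - 2623}{45 + 2288} = - \frac{3101}{2333}$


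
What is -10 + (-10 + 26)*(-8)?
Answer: -138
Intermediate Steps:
-10 + (-10 + 26)*(-8) = -10 + 16*(-8) = -10 - 128 = -138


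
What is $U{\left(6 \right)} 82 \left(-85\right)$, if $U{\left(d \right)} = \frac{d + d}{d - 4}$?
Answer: $-41820$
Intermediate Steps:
$U{\left(d \right)} = \frac{2 d}{-4 + d}$
$U{\left(6 \right)} 82 \left(-85\right) = 2 \cdot 6 \frac{1}{-4 + 6} \cdot 82 \left(-85\right) = 2 \cdot 6 \cdot \frac{1}{2} \cdot 82 \left(-85\right) = 6 \cdot 82 \left(-85\right) = 492 \left(-85\right) = -41820$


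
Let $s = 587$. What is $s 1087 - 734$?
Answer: $637335$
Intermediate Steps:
$s 1087 - 734 = 587 \cdot 1087 - 734 = 638069 - 734 = 637335$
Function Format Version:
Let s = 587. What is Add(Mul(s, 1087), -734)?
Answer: 637335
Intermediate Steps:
Add(Mul(s, 1087), -734) = Add(Mul(587, 1087), -734) = Add(638069, -734) = 637335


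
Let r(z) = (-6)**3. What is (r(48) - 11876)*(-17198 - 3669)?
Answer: 252323764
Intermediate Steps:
r(z) = -216
(r(48) - 11876)*(-17198 - 3669) = (-216 - 11876)*(-17198 - 3669) = -12092*(-20867) = 252323764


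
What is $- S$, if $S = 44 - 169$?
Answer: $125$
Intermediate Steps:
$S = -125$
$- S = \left(-1\right) \left(-125\right) = 125$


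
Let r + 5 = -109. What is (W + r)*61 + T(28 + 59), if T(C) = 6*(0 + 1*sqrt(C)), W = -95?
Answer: -12749 + 6*sqrt(87) ≈ -12693.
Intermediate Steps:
r = -114 (r = -5 - 109 = -114)
T(C) = 6*sqrt(C) (T(C) = 6*(0 + sqrt(C)) = 6*sqrt(C))
(W + r)*61 + T(28 + 59) = (-95 - 114)*61 + 6*sqrt(28 + 59) = -209*61 + 6*sqrt(87) = -12749 + 6*sqrt(87)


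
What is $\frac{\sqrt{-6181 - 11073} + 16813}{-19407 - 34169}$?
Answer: $- \frac{16813}{53576} - \frac{i \sqrt{17254}}{53576} \approx -0.31382 - 0.0024517 i$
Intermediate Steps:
$\frac{\sqrt{-6181 - 11073} + 16813}{-19407 - 34169} = \frac{\sqrt{-17254} + 16813}{-53576} = \left(i \sqrt{17254} + 16813\right) \left(- \frac{1}{53576}\right) = \left(16813 + i \sqrt{17254}\right) \left(- \frac{1}{53576}\right) = - \frac{16813}{53576} - \frac{i \sqrt{17254}}{53576}$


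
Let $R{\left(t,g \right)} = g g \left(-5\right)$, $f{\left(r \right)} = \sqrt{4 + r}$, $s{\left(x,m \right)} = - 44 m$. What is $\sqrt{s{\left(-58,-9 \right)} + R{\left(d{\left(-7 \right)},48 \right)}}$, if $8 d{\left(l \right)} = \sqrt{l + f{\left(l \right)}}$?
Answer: $6 i \sqrt{309} \approx 105.47 i$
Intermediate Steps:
$d{\left(l \right)} = \frac{\sqrt{l + \sqrt{4 + l}}}{8}$
$R{\left(t,g \right)} = - 5 g^{2}$ ($R{\left(t,g \right)} = g^{2} \left(-5\right) = - 5 g^{2}$)
$\sqrt{s{\left(-58,-9 \right)} + R{\left(d{\left(-7 \right)},48 \right)}} = \sqrt{\left(-44\right) \left(-9\right) - 5 \cdot 48^{2}} = \sqrt{396 - 11520} = \sqrt{-11124} = 6 i \sqrt{309}$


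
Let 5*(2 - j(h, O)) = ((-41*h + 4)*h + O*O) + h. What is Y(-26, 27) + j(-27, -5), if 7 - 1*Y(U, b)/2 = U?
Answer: 30339/5 ≈ 6067.8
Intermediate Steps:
Y(U, b) = 14 - 2*U
j(h, O) = 2 - h/5 - O²/5 - h*(4 - 41*h)/5 (j(h, O) = 2 - (((-41*h + 4)*h + O*O) + h)/5 = 2 - (((4 - 41*h)*h + O²) + h)/5 = 2 - ((h*(4 - 41*h) + O²) + h)/5 = 2 - ((O² + h*(4 - 41*h)) + h)/5 = 2 - (h + O² + h*(4 - 41*h))/5 = 2 + (-h/5 - O²/5 - h*(4 - 41*h)/5) = 2 - h/5 - O²/5 - h*(4 - 41*h)/5)
Y(-26, 27) + j(-27, -5) = (14 - 2*(-26)) + (2 - 1*(-27) - ⅕*(-5)² + (41/5)*(-27)²) = (14 + 52) + (2 + 27 - ⅕*25 + (41/5)*729) = 66 + (2 + 27 - 5 + 29889/5) = 66 + 30009/5 = 30339/5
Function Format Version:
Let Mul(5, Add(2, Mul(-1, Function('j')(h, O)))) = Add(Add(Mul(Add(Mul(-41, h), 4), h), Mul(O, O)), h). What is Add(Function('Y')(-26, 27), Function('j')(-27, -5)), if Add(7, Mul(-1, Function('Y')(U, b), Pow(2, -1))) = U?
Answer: Rational(30339, 5) ≈ 6067.8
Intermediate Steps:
Function('Y')(U, b) = Add(14, Mul(-2, U))
Function('j')(h, O) = Add(2, Mul(Rational(-1, 5), h), Mul(Rational(-1, 5), Pow(O, 2)), Mul(Rational(-1, 5), h, Add(4, Mul(-41, h)))) (Function('j')(h, O) = Add(2, Mul(Rational(-1, 5), Add(Add(Mul(Add(Mul(-41, h), 4), h), Mul(O, O)), h))) = Add(2, Mul(Rational(-1, 5), Add(Add(Mul(Add(4, Mul(-41, h)), h), Pow(O, 2)), h))) = Add(2, Mul(Rational(-1, 5), Add(Add(Mul(h, Add(4, Mul(-41, h))), Pow(O, 2)), h))) = Add(2, Mul(Rational(-1, 5), Add(Add(Pow(O, 2), Mul(h, Add(4, Mul(-41, h)))), h))) = Add(2, Mul(Rational(-1, 5), Add(h, Pow(O, 2), Mul(h, Add(4, Mul(-41, h)))))) = Add(2, Add(Mul(Rational(-1, 5), h), Mul(Rational(-1, 5), Pow(O, 2)), Mul(Rational(-1, 5), h, Add(4, Mul(-41, h))))) = Add(2, Mul(Rational(-1, 5), h), Mul(Rational(-1, 5), Pow(O, 2)), Mul(Rational(-1, 5), h, Add(4, Mul(-41, h)))))
Add(Function('Y')(-26, 27), Function('j')(-27, -5)) = Add(Add(14, Mul(-2, -26)), Add(2, Mul(-1, -27), Mul(Rational(-1, 5), Pow(-5, 2)), Mul(Rational(41, 5), Pow(-27, 2)))) = Add(Add(14, 52), Add(2, 27, Mul(Rational(-1, 5), 25), Mul(Rational(41, 5), 729))) = Add(66, Add(2, 27, -5, Rational(29889, 5))) = Add(66, Rational(30009, 5)) = Rational(30339, 5)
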